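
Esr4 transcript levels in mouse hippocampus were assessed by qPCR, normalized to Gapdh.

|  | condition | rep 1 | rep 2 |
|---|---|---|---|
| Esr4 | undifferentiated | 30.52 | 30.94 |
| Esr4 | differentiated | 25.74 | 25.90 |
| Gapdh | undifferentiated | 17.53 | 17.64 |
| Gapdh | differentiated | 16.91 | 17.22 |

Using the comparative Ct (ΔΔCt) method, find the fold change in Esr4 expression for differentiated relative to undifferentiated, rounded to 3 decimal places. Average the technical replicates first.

20.966

Mean Ct: Esr4 undifferentiated 30.730; Esr4 differentiated 25.820; Gapdh undifferentiated 17.585; Gapdh differentiated 17.065
ΔCt(undifferentiated) = 30.730 − 17.585 = 13.145
ΔCt(differentiated) = 25.820 − 17.065 = 8.755
ΔΔCt = 8.755 − 13.145 = -4.390
Fold change = 2^(−(-4.390)) = 2^4.390 = 20.9663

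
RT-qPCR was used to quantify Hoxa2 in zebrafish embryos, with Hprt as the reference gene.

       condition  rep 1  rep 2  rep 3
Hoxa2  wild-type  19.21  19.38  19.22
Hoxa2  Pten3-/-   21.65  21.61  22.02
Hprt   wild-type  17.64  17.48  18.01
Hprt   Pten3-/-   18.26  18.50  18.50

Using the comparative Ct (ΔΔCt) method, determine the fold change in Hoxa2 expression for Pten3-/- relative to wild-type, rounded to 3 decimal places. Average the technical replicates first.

Mean Ct: Hoxa2 wild-type 19.270; Hoxa2 Pten3-/- 21.760; Hprt wild-type 17.710; Hprt Pten3-/- 18.420
ΔCt(wild-type) = 19.270 − 17.710 = 1.560
ΔCt(Pten3-/-) = 21.760 − 18.420 = 3.340
ΔΔCt = 3.340 − 1.560 = 1.780
Fold change = 2^(−1.780) = 0.2912

0.291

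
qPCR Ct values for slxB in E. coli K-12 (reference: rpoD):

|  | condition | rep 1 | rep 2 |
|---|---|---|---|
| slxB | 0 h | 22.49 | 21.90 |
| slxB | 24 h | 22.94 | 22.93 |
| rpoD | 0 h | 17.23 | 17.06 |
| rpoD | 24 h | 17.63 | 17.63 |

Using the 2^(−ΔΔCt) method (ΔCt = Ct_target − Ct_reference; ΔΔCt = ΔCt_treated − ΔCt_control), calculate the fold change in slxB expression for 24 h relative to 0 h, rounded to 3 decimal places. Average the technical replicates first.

Mean Ct: slxB 0 h 22.195; slxB 24 h 22.935; rpoD 0 h 17.145; rpoD 24 h 17.630
ΔCt(0 h) = 22.195 − 17.145 = 5.050
ΔCt(24 h) = 22.935 − 17.630 = 5.305
ΔΔCt = 5.305 − 5.050 = 0.255
Fold change = 2^(−0.255) = 0.8380

0.838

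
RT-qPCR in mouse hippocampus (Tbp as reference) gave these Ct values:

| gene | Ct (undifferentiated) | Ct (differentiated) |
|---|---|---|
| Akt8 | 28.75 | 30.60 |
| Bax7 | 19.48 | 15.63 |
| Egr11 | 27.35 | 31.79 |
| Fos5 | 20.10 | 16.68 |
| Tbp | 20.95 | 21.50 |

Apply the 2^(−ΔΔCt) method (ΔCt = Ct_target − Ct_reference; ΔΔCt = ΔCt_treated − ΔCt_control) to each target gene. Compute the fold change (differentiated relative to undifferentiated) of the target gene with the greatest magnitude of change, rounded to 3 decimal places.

Akt8: ΔΔCt = (30.60−21.50) − (28.75−20.95) = 9.10 − 7.80 = 1.30; fold change = 2^-1.30 = 0.406
Bax7: ΔΔCt = (15.63−21.50) − (19.48−20.95) = -5.87 − (-1.47) = -4.40; fold change = 2^4.40 = 21.112
Egr11: ΔΔCt = (31.79−21.50) − (27.35−20.95) = 10.29 − 6.40 = 3.89; fold change = 2^-3.89 = 0.067
Fos5: ΔΔCt = (16.68−21.50) − (20.10−20.95) = -4.82 − (-0.85) = -3.97; fold change = 2^3.97 = 15.671
Bax7 has the largest |ΔΔCt| = 4.40.

21.112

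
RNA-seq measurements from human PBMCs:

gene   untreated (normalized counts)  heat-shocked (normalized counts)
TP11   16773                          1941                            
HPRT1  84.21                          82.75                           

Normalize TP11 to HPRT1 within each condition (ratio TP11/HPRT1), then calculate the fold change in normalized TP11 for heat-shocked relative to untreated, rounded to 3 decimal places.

TP11/HPRT1 (untreated) = 16773 / 84.21 = 199.18
TP11/HPRT1 (heat-shocked) = 1941 / 82.75 = 23.456
Fold change = 23.456 / 199.18 = 0.1178

0.118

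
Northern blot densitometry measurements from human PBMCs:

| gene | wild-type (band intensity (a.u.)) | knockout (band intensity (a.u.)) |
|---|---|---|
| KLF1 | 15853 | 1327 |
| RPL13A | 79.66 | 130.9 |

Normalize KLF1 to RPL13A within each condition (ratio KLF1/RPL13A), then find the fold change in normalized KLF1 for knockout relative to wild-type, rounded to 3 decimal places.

KLF1/RPL13A (wild-type) = 15853 / 79.66 = 199.01
KLF1/RPL13A (knockout) = 1327 / 130.9 = 10.138
Fold change = 10.138 / 199.01 = 0.0509

0.051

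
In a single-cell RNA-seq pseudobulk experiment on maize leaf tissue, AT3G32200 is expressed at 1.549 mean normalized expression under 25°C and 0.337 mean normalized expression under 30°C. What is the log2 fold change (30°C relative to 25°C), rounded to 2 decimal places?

-2.20

Fold change = 0.337 / 1.549 = 0.2176
log2(0.2176) = -2.201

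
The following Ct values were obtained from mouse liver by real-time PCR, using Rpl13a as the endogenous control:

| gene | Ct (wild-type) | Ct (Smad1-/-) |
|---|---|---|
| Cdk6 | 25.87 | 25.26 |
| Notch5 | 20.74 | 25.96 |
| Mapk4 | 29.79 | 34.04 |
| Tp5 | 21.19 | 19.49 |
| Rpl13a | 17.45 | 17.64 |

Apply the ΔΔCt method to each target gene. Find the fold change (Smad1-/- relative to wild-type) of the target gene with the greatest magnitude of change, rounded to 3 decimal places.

0.031

Cdk6: ΔΔCt = (25.26−17.64) − (25.87−17.45) = 7.62 − 8.42 = -0.80; fold change = 2^0.80 = 1.741
Notch5: ΔΔCt = (25.96−17.64) − (20.74−17.45) = 8.32 − 3.29 = 5.03; fold change = 2^-5.03 = 0.031
Mapk4: ΔΔCt = (34.04−17.64) − (29.79−17.45) = 16.40 − 12.34 = 4.06; fold change = 2^-4.06 = 0.060
Tp5: ΔΔCt = (19.49−17.64) − (21.19−17.45) = 1.85 − 3.74 = -1.89; fold change = 2^1.89 = 3.706
Notch5 has the largest |ΔΔCt| = 5.03.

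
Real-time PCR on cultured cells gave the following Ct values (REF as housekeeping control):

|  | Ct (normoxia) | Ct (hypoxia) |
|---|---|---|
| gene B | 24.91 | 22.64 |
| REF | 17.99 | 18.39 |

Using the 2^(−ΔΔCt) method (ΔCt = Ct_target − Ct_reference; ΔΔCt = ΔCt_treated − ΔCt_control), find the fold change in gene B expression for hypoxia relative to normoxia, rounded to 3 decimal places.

6.364

ΔCt(normoxia) = 24.910 − 17.990 = 6.920
ΔCt(hypoxia) = 22.640 − 18.390 = 4.250
ΔΔCt = 4.250 − 6.920 = -2.670
Fold change = 2^(−(-2.670)) = 2^2.670 = 6.3643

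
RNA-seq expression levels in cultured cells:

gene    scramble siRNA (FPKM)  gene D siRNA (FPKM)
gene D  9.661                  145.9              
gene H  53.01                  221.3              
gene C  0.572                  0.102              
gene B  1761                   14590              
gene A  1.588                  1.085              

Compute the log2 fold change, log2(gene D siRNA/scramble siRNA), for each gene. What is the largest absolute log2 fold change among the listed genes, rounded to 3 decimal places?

3.917

log2(145.9/9.661) = 3.917  (gene D)
log2(221.3/53.01) = 2.062  (gene H)
log2(0.102/0.572) = -2.487  (gene C)
log2(14590/1761) = 3.051  (gene B)
log2(1.085/1.588) = -0.550  (gene A)
The largest magnitude belongs to gene D.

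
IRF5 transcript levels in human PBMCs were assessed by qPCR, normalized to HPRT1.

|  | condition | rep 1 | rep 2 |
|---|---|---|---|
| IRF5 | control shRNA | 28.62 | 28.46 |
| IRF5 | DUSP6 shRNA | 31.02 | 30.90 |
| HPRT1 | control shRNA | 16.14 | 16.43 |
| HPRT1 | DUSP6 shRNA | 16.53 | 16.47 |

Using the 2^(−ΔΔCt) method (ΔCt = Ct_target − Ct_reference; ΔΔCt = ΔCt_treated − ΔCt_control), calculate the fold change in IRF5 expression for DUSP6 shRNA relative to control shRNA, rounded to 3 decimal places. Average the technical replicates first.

Mean Ct: IRF5 control shRNA 28.540; IRF5 DUSP6 shRNA 30.960; HPRT1 control shRNA 16.285; HPRT1 DUSP6 shRNA 16.500
ΔCt(control shRNA) = 28.540 − 16.285 = 12.255
ΔCt(DUSP6 shRNA) = 30.960 − 16.500 = 14.460
ΔΔCt = 14.460 − 12.255 = 2.205
Fold change = 2^(−2.205) = 0.2169

0.217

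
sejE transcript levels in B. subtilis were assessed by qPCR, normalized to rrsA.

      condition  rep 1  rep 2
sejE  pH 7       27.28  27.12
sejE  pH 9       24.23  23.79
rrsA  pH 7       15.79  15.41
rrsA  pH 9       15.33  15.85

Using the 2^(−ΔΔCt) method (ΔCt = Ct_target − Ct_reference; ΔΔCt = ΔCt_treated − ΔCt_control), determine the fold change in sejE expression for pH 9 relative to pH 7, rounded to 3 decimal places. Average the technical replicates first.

Mean Ct: sejE pH 7 27.200; sejE pH 9 24.010; rrsA pH 7 15.600; rrsA pH 9 15.590
ΔCt(pH 7) = 27.200 − 15.600 = 11.600
ΔCt(pH 9) = 24.010 − 15.590 = 8.420
ΔΔCt = 8.420 − 11.600 = -3.180
Fold change = 2^(−(-3.180)) = 2^3.180 = 9.0631

9.063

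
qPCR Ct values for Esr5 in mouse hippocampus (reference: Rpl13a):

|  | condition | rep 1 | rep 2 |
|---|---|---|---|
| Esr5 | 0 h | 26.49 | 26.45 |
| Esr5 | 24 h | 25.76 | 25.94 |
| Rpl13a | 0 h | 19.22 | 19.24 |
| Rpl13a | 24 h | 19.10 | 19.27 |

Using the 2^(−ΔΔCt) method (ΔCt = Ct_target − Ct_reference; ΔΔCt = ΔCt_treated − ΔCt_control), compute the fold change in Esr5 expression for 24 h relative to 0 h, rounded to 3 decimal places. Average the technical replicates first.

Mean Ct: Esr5 0 h 26.470; Esr5 24 h 25.850; Rpl13a 0 h 19.230; Rpl13a 24 h 19.185
ΔCt(0 h) = 26.470 − 19.230 = 7.240
ΔCt(24 h) = 25.850 − 19.185 = 6.665
ΔΔCt = 6.665 − 7.240 = -0.575
Fold change = 2^(−(-0.575)) = 2^0.575 = 1.4897

1.490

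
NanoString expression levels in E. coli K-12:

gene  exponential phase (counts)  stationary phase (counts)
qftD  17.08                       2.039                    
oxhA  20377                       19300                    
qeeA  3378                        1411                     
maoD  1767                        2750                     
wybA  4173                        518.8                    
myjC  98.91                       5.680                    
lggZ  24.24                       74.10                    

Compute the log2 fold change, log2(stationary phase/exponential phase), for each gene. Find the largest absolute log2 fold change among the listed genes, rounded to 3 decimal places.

log2(2.039/17.08) = -3.066  (qftD)
log2(19300/20377) = -0.078  (oxhA)
log2(1411/3378) = -1.259  (qeeA)
log2(2750/1767) = 0.638  (maoD)
log2(518.8/4173) = -3.008  (wybA)
log2(5.680/98.91) = -4.122  (myjC)
log2(74.10/24.24) = 1.612  (lggZ)
The largest magnitude belongs to myjC.

4.122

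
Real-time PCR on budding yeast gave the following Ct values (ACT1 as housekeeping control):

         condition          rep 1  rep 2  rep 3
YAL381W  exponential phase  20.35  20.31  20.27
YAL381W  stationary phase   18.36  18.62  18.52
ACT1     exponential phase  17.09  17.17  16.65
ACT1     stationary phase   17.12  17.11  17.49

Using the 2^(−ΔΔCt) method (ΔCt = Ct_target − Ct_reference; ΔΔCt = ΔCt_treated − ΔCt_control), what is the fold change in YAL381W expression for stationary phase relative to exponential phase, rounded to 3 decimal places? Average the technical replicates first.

4.228

Mean Ct: YAL381W exponential phase 20.310; YAL381W stationary phase 18.500; ACT1 exponential phase 16.970; ACT1 stationary phase 17.240
ΔCt(exponential phase) = 20.310 − 16.970 = 3.340
ΔCt(stationary phase) = 18.500 − 17.240 = 1.260
ΔΔCt = 1.260 − 3.340 = -2.080
Fold change = 2^(−(-2.080)) = 2^2.080 = 4.2281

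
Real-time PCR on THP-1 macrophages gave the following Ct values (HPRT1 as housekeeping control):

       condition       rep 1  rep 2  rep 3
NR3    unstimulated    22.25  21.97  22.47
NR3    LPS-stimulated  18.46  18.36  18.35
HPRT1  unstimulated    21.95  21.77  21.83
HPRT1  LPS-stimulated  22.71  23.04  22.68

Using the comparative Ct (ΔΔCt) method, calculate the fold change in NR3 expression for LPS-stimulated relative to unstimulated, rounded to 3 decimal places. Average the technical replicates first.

27.858

Mean Ct: NR3 unstimulated 22.230; NR3 LPS-stimulated 18.390; HPRT1 unstimulated 21.850; HPRT1 LPS-stimulated 22.810
ΔCt(unstimulated) = 22.230 − 21.850 = 0.380
ΔCt(LPS-stimulated) = 18.390 − 22.810 = -4.420
ΔΔCt = -4.420 − 0.380 = -4.800
Fold change = 2^(−(-4.800)) = 2^4.800 = 27.8576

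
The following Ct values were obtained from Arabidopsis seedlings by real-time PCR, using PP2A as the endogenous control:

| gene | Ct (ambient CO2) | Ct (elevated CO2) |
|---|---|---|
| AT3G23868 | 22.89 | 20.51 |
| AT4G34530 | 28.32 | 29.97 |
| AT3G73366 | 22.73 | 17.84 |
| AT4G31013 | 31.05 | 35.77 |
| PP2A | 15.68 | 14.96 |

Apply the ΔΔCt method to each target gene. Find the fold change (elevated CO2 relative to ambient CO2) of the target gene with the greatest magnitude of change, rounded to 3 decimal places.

0.023

AT3G23868: ΔΔCt = (20.51−14.96) − (22.89−15.68) = 5.55 − 7.21 = -1.66; fold change = 2^1.66 = 3.160
AT4G34530: ΔΔCt = (29.97−14.96) − (28.32−15.68) = 15.01 − 12.64 = 2.37; fold change = 2^-2.37 = 0.193
AT3G73366: ΔΔCt = (17.84−14.96) − (22.73−15.68) = 2.88 − 7.05 = -4.17; fold change = 2^4.17 = 18.001
AT4G31013: ΔΔCt = (35.77−14.96) − (31.05−15.68) = 20.81 − 15.37 = 5.44; fold change = 2^-5.44 = 0.023
AT4G31013 has the largest |ΔΔCt| = 5.44.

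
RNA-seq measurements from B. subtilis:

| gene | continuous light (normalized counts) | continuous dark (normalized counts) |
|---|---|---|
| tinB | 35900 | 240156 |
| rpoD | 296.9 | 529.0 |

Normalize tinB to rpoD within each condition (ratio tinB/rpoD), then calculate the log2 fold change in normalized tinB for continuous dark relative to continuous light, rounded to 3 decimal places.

1.909

tinB/rpoD (continuous light) = 35900 / 296.9 = 120.92
tinB/rpoD (continuous dark) = 240156 / 529.0 = 453.98
Fold change = 453.98 / 120.92 = 3.7545
log2(3.7545) = 1.9086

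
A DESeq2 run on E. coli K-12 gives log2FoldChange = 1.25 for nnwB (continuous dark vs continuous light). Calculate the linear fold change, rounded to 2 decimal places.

Fold change = 2^(1.25) = 2.378

2.38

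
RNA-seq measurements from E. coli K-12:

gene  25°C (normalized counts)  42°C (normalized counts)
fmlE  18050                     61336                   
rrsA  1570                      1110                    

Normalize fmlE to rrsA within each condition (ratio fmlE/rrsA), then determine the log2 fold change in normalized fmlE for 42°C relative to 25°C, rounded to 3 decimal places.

fmlE/rrsA (25°C) = 18050 / 1570 = 11.497
fmlE/rrsA (42°C) = 61336 / 1110 = 55.258
Fold change = 55.258 / 11.497 = 4.8063
log2(4.8063) = 2.2649

2.265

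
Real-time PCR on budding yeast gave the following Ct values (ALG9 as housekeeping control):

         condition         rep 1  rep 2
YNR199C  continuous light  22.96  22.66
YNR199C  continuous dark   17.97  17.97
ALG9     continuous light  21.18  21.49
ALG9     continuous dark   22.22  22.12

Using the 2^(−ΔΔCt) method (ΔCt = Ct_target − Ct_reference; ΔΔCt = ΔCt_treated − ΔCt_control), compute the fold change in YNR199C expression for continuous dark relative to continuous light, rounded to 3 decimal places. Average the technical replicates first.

51.091

Mean Ct: YNR199C continuous light 22.810; YNR199C continuous dark 17.970; ALG9 continuous light 21.335; ALG9 continuous dark 22.170
ΔCt(continuous light) = 22.810 − 21.335 = 1.475
ΔCt(continuous dark) = 17.970 − 22.170 = -4.200
ΔΔCt = -4.200 − 1.475 = -5.675
Fold change = 2^(−(-5.675)) = 2^5.675 = 51.0911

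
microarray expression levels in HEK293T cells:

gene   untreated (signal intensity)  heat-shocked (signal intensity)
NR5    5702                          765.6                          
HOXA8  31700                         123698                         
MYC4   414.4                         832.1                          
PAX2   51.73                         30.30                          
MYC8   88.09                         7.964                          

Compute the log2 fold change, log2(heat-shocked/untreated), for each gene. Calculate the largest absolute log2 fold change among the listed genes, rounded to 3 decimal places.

3.467

log2(765.6/5702) = -2.897  (NR5)
log2(123698/31700) = 1.964  (HOXA8)
log2(832.1/414.4) = 1.006  (MYC4)
log2(30.30/51.73) = -0.772  (PAX2)
log2(7.964/88.09) = -3.467  (MYC8)
The largest magnitude belongs to MYC8.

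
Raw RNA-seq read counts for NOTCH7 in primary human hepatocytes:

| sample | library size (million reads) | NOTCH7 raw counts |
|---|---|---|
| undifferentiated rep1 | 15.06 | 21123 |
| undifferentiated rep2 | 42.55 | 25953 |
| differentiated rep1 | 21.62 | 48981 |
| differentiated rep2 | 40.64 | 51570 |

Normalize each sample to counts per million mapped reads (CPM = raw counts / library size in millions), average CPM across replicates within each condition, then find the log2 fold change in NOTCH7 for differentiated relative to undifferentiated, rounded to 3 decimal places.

0.812

CPM(undifferentiated rep1) = 21123 / 15.06 = 1402.5896
CPM(undifferentiated rep2) = 25953 / 42.55 = 609.9412
CPM(differentiated rep1) = 48981 / 21.62 = 2265.5412
CPM(differentiated rep2) = 51570 / 40.64 = 1268.9469
mean CPM(undifferentiated) = 1006.2654; mean CPM(differentiated) = 1767.2440
Fold change = 1767.2440 / 1006.2654 = 1.75624
log2(1.75624) = 0.8125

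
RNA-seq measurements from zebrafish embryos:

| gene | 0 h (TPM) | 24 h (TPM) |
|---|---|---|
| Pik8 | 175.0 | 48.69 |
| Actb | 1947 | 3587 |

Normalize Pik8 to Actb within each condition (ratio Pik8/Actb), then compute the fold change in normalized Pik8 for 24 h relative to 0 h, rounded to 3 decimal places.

0.151

Pik8/Actb (0 h) = 175.0 / 1947 = 0.089882
Pik8/Actb (24 h) = 48.69 / 3587 = 0.013574
Fold change = 0.013574 / 0.089882 = 0.1510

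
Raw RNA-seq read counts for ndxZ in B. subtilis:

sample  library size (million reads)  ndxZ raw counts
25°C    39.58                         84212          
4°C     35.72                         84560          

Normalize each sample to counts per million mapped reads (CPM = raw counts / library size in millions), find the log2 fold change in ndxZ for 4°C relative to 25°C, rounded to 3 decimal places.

0.154

CPM(25°C) = 84212 / 39.58 = 2127.6402
CPM(4°C) = 84560 / 35.72 = 2367.3012
Fold change = 2367.3012 / 2127.6402 = 1.11264
log2(1.11264) = 0.1540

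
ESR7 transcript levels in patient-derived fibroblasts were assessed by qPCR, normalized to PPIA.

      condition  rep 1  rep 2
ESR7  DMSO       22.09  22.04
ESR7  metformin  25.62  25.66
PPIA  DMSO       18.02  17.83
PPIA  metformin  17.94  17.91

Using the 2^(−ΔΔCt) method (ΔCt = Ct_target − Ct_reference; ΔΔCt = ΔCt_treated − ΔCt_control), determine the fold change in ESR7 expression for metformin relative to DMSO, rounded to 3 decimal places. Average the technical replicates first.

0.084

Mean Ct: ESR7 DMSO 22.065; ESR7 metformin 25.640; PPIA DMSO 17.925; PPIA metformin 17.925
ΔCt(DMSO) = 22.065 − 17.925 = 4.140
ΔCt(metformin) = 25.640 − 17.925 = 7.715
ΔΔCt = 7.715 − 4.140 = 3.575
Fold change = 2^(−3.575) = 0.0839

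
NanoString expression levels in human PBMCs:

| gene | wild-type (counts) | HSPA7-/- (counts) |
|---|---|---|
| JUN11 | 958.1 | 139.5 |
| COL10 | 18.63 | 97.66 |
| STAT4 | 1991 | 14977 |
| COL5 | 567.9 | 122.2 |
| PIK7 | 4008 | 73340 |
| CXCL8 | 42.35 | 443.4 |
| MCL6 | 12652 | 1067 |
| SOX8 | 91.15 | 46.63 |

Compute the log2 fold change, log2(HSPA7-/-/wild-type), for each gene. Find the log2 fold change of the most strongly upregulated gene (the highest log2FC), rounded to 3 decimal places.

log2(139.5/958.1) = -2.780  (JUN11)
log2(97.66/18.63) = 2.390  (COL10)
log2(14977/1991) = 2.911  (STAT4)
log2(122.2/567.9) = -2.216  (COL5)
log2(73340/4008) = 4.194  (PIK7)
log2(443.4/42.35) = 3.388  (CXCL8)
log2(1067/12652) = -3.568  (MCL6)
log2(46.63/91.15) = -0.967  (SOX8)
PIK7 is most strongly upregulated.

4.194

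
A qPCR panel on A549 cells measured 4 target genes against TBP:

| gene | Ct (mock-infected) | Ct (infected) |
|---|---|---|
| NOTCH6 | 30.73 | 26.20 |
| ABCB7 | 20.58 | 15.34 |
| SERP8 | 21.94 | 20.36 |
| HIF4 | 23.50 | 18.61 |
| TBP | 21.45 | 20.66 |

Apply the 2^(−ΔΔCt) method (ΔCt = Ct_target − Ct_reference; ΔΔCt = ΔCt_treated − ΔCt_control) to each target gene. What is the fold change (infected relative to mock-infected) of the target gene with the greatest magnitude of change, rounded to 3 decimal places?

NOTCH6: ΔΔCt = (26.20−20.66) − (30.73−21.45) = 5.54 − 9.28 = -3.74; fold change = 2^3.74 = 13.361
ABCB7: ΔΔCt = (15.34−20.66) − (20.58−21.45) = -5.32 − (-0.87) = -4.45; fold change = 2^4.45 = 21.857
SERP8: ΔΔCt = (20.36−20.66) − (21.94−21.45) = -0.30 − 0.49 = -0.79; fold change = 2^0.79 = 1.729
HIF4: ΔΔCt = (18.61−20.66) − (23.50−21.45) = -2.05 − 2.05 = -4.10; fold change = 2^4.10 = 17.148
ABCB7 has the largest |ΔΔCt| = 4.45.

21.857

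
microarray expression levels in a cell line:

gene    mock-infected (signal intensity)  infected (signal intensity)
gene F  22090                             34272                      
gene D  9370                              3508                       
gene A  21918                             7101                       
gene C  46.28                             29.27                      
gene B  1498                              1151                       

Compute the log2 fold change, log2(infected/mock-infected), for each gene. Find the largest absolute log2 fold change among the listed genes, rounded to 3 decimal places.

log2(34272/22090) = 0.634  (gene F)
log2(3508/9370) = -1.417  (gene D)
log2(7101/21918) = -1.626  (gene A)
log2(29.27/46.28) = -0.661  (gene C)
log2(1151/1498) = -0.380  (gene B)
The largest magnitude belongs to gene A.

1.626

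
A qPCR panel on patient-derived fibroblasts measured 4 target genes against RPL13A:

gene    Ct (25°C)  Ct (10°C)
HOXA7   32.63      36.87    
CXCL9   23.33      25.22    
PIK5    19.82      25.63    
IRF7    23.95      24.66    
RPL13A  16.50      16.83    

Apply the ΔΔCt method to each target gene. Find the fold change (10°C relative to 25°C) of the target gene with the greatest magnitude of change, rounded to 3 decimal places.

HOXA7: ΔΔCt = (36.87−16.83) − (32.63−16.50) = 20.04 − 16.13 = 3.91; fold change = 2^-3.91 = 0.067
CXCL9: ΔΔCt = (25.22−16.83) − (23.33−16.50) = 8.39 − 6.83 = 1.56; fold change = 2^-1.56 = 0.339
PIK5: ΔΔCt = (25.63−16.83) − (19.82−16.50) = 8.80 − 3.32 = 5.48; fold change = 2^-5.48 = 0.022
IRF7: ΔΔCt = (24.66−16.83) − (23.95−16.50) = 7.83 − 7.45 = 0.38; fold change = 2^-0.38 = 0.768
PIK5 has the largest |ΔΔCt| = 5.48.

0.022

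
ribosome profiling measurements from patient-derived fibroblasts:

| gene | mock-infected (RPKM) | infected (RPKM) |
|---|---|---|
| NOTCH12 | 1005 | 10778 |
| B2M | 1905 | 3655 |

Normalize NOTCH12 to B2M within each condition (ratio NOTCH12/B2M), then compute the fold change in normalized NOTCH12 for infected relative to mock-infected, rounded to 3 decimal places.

NOTCH12/B2M (mock-infected) = 1005 / 1905 = 0.52756
NOTCH12/B2M (infected) = 10778 / 3655 = 2.9488
Fold change = 2.9488 / 0.52756 = 5.5896

5.590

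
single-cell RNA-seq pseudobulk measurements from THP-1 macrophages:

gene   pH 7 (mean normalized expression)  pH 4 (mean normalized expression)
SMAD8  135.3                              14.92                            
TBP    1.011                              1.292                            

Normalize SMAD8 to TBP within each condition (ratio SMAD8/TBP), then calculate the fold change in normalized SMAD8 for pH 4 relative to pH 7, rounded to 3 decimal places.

0.086

SMAD8/TBP (pH 7) = 135.3 / 1.011 = 133.83
SMAD8/TBP (pH 4) = 14.92 / 1.292 = 11.548
Fold change = 11.548 / 133.83 = 0.0863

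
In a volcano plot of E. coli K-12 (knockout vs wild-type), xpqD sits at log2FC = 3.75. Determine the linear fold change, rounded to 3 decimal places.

Fold change = 2^(3.75) = 13.4543

13.454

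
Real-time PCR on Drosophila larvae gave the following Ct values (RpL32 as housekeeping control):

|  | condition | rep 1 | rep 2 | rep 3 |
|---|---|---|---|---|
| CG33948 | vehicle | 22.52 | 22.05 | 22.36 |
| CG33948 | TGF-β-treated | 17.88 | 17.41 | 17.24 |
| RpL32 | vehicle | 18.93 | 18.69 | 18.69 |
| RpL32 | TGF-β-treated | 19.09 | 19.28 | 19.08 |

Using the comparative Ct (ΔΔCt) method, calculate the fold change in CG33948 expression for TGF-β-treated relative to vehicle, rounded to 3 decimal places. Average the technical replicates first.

Mean Ct: CG33948 vehicle 22.310; CG33948 TGF-β-treated 17.510; RpL32 vehicle 18.770; RpL32 TGF-β-treated 19.150
ΔCt(vehicle) = 22.310 − 18.770 = 3.540
ΔCt(TGF-β-treated) = 17.510 − 19.150 = -1.640
ΔΔCt = -1.640 − 3.540 = -5.180
Fold change = 2^(−(-5.180)) = 2^5.180 = 36.2523

36.252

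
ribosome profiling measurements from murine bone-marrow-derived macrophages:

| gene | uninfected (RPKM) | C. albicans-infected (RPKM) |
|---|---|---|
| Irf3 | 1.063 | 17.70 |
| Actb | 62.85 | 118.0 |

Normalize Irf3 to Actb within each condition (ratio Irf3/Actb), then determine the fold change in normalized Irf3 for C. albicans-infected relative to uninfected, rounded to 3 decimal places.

Irf3/Actb (uninfected) = 1.063 / 62.85 = 0.016913
Irf3/Actb (C. albicans-infected) = 17.70 / 118.0 = 0.15
Fold change = 0.15 / 0.016913 = 8.8688

8.869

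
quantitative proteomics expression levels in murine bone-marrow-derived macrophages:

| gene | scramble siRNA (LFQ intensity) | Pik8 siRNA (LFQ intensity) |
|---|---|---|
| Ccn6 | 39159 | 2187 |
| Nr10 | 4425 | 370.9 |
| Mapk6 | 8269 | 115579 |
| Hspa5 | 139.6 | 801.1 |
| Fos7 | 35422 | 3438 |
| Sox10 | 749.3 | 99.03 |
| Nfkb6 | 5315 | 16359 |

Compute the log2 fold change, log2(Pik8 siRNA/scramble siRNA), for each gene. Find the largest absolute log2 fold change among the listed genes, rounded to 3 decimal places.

4.162

log2(2187/39159) = -4.162  (Ccn6)
log2(370.9/4425) = -3.577  (Nr10)
log2(115579/8269) = 3.805  (Mapk6)
log2(801.1/139.6) = 2.521  (Hspa5)
log2(3438/35422) = -3.365  (Fos7)
log2(99.03/749.3) = -2.920  (Sox10)
log2(16359/5315) = 1.622  (Nfkb6)
The largest magnitude belongs to Ccn6.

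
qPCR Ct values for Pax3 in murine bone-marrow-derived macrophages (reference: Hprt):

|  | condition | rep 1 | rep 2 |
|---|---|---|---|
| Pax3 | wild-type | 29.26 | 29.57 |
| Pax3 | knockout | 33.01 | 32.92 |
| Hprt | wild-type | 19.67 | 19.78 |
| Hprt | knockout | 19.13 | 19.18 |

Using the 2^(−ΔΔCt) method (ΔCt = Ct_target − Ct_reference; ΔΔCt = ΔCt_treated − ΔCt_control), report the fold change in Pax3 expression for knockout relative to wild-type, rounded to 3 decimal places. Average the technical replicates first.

Mean Ct: Pax3 wild-type 29.415; Pax3 knockout 32.965; Hprt wild-type 19.725; Hprt knockout 19.155
ΔCt(wild-type) = 29.415 − 19.725 = 9.690
ΔCt(knockout) = 32.965 − 19.155 = 13.810
ΔΔCt = 13.810 − 9.690 = 4.120
Fold change = 2^(−4.120) = 0.0575

0.058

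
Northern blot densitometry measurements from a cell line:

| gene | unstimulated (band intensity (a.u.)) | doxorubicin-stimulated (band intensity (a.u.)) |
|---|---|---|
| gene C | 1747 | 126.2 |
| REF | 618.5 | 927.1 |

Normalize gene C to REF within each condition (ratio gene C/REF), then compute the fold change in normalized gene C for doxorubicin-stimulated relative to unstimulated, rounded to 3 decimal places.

gene C/REF (unstimulated) = 1747 / 618.5 = 2.8246
gene C/REF (doxorubicin-stimulated) = 126.2 / 927.1 = 0.13612
Fold change = 0.13612 / 2.8246 = 0.0482

0.048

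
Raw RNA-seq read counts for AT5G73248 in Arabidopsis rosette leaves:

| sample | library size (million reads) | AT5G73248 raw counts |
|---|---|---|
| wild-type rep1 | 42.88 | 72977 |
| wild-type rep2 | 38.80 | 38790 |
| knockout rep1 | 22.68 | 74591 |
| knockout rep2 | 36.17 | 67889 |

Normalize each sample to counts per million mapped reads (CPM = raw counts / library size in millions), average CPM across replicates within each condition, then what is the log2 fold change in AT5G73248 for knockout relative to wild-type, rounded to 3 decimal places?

0.935

CPM(wild-type rep1) = 72977 / 42.88 = 1701.8890
CPM(wild-type rep2) = 38790 / 38.80 = 999.7423
CPM(knockout rep1) = 74591 / 22.68 = 3288.8448
CPM(knockout rep2) = 67889 / 36.17 = 1876.9422
mean CPM(wild-type) = 1350.8156; mean CPM(knockout) = 2582.8935
Fold change = 2582.8935 / 1350.8156 = 1.91210
log2(1.91210) = 0.9352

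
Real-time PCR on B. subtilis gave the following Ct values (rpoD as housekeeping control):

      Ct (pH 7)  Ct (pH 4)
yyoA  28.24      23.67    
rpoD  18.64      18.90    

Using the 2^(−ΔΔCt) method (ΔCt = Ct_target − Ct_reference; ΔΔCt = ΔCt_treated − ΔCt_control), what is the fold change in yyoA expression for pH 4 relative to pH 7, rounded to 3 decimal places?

28.443

ΔCt(pH 7) = 28.240 − 18.640 = 9.600
ΔCt(pH 4) = 23.670 − 18.900 = 4.770
ΔΔCt = 4.770 − 9.600 = -4.830
Fold change = 2^(−(-4.830)) = 2^4.830 = 28.4430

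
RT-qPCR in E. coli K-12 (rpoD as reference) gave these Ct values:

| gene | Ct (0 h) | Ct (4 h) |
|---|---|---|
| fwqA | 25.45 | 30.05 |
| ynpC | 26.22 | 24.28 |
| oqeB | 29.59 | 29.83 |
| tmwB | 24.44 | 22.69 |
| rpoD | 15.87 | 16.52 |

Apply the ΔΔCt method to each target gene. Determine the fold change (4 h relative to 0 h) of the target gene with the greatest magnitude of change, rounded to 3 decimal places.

fwqA: ΔΔCt = (30.05−16.52) − (25.45−15.87) = 13.53 − 9.58 = 3.95; fold change = 2^-3.95 = 0.065
ynpC: ΔΔCt = (24.28−16.52) − (26.22−15.87) = 7.76 − 10.35 = -2.59; fold change = 2^2.59 = 6.021
oqeB: ΔΔCt = (29.83−16.52) − (29.59−15.87) = 13.31 − 13.72 = -0.41; fold change = 2^0.41 = 1.329
tmwB: ΔΔCt = (22.69−16.52) − (24.44−15.87) = 6.17 − 8.57 = -2.40; fold change = 2^2.40 = 5.278
fwqA has the largest |ΔΔCt| = 3.95.

0.065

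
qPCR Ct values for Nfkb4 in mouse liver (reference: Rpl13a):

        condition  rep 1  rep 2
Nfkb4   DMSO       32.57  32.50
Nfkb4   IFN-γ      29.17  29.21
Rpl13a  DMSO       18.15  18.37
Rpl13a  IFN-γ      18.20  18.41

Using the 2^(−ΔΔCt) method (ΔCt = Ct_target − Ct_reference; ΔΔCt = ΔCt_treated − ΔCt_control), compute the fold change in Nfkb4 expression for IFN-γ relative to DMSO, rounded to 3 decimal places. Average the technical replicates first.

10.483

Mean Ct: Nfkb4 DMSO 32.535; Nfkb4 IFN-γ 29.190; Rpl13a DMSO 18.260; Rpl13a IFN-γ 18.305
ΔCt(DMSO) = 32.535 − 18.260 = 14.275
ΔCt(IFN-γ) = 29.190 − 18.305 = 10.885
ΔΔCt = 10.885 − 14.275 = -3.390
Fold change = 2^(−(-3.390)) = 2^3.390 = 10.4831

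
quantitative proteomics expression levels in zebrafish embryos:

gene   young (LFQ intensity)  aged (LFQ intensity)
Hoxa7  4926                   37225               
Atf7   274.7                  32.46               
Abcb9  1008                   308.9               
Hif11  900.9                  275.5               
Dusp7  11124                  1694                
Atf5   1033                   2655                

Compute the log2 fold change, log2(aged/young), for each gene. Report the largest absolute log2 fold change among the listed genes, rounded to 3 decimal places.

3.081

log2(37225/4926) = 2.918  (Hoxa7)
log2(32.46/274.7) = -3.081  (Atf7)
log2(308.9/1008) = -1.706  (Abcb9)
log2(275.5/900.9) = -1.709  (Hif11)
log2(1694/11124) = -2.715  (Dusp7)
log2(2655/1033) = 1.362  (Atf5)
The largest magnitude belongs to Atf7.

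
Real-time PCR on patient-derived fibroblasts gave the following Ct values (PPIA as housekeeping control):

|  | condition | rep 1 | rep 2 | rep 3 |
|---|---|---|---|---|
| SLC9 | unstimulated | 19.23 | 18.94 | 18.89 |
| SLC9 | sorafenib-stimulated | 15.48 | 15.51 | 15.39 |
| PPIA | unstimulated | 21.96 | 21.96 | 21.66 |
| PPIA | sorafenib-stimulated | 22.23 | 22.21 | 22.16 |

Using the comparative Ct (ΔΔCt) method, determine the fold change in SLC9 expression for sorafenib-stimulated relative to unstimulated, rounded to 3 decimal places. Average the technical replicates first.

14.929

Mean Ct: SLC9 unstimulated 19.020; SLC9 sorafenib-stimulated 15.460; PPIA unstimulated 21.860; PPIA sorafenib-stimulated 22.200
ΔCt(unstimulated) = 19.020 − 21.860 = -2.840
ΔCt(sorafenib-stimulated) = 15.460 − 22.200 = -6.740
ΔΔCt = -6.740 − (-2.840) = -3.900
Fold change = 2^(−(-3.900)) = 2^3.900 = 14.9285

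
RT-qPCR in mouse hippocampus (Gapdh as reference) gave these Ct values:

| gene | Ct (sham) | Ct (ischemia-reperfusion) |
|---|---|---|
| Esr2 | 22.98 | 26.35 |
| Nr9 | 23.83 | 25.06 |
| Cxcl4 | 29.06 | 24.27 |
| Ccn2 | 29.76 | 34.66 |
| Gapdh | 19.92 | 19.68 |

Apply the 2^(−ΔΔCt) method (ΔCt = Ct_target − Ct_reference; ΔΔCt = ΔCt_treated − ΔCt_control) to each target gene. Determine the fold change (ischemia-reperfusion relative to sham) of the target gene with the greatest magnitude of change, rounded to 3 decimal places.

0.028

Esr2: ΔΔCt = (26.35−19.68) − (22.98−19.92) = 6.67 − 3.06 = 3.61; fold change = 2^-3.61 = 0.082
Nr9: ΔΔCt = (25.06−19.68) − (23.83−19.92) = 5.38 − 3.91 = 1.47; fold change = 2^-1.47 = 0.361
Cxcl4: ΔΔCt = (24.27−19.68) − (29.06−19.92) = 4.59 − 9.14 = -4.55; fold change = 2^4.55 = 23.425
Ccn2: ΔΔCt = (34.66−19.68) − (29.76−19.92) = 14.98 − 9.84 = 5.14; fold change = 2^-5.14 = 0.028
Ccn2 has the largest |ΔΔCt| = 5.14.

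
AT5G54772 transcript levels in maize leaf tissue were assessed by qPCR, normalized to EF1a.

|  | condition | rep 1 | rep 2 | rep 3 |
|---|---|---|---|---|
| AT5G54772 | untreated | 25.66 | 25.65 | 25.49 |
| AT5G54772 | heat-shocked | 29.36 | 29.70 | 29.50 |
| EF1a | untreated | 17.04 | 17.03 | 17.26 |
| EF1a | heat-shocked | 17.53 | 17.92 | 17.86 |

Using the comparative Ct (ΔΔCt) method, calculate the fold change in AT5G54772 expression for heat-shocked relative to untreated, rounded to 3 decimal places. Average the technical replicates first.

0.104

Mean Ct: AT5G54772 untreated 25.600; AT5G54772 heat-shocked 29.520; EF1a untreated 17.110; EF1a heat-shocked 17.770
ΔCt(untreated) = 25.600 − 17.110 = 8.490
ΔCt(heat-shocked) = 29.520 − 17.770 = 11.750
ΔΔCt = 11.750 − 8.490 = 3.260
Fold change = 2^(−3.260) = 0.1044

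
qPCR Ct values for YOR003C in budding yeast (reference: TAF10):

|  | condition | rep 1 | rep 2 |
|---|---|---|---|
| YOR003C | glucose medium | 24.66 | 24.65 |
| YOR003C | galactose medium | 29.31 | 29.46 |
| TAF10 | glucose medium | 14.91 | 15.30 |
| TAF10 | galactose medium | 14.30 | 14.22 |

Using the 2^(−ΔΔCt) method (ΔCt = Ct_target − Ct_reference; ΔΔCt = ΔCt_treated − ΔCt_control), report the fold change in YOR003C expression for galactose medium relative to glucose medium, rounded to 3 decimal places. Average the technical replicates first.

Mean Ct: YOR003C glucose medium 24.655; YOR003C galactose medium 29.385; TAF10 glucose medium 15.105; TAF10 galactose medium 14.260
ΔCt(glucose medium) = 24.655 − 15.105 = 9.550
ΔCt(galactose medium) = 29.385 − 14.260 = 15.125
ΔΔCt = 15.125 − 9.550 = 5.575
Fold change = 2^(−5.575) = 0.0210

0.021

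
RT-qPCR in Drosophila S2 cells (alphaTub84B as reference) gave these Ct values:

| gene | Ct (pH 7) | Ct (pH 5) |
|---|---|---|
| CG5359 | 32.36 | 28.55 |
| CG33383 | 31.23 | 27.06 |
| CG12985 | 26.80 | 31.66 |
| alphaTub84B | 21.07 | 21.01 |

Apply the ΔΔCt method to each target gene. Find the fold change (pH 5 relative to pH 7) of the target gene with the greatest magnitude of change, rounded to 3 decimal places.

0.033

CG5359: ΔΔCt = (28.55−21.01) − (32.36−21.07) = 7.54 − 11.29 = -3.75; fold change = 2^3.75 = 13.454
CG33383: ΔΔCt = (27.06−21.01) − (31.23−21.07) = 6.05 − 10.16 = -4.11; fold change = 2^4.11 = 17.268
CG12985: ΔΔCt = (31.66−21.01) − (26.80−21.07) = 10.65 − 5.73 = 4.92; fold change = 2^-4.92 = 0.033
CG12985 has the largest |ΔΔCt| = 4.92.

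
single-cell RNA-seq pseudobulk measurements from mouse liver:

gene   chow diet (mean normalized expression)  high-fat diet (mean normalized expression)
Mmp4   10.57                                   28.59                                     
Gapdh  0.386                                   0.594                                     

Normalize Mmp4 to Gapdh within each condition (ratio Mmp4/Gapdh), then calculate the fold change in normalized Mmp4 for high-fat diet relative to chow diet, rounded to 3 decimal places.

1.758

Mmp4/Gapdh (chow diet) = 10.57 / 0.386 = 27.383
Mmp4/Gapdh (high-fat diet) = 28.59 / 0.594 = 48.131
Fold change = 48.131 / 27.383 = 1.7577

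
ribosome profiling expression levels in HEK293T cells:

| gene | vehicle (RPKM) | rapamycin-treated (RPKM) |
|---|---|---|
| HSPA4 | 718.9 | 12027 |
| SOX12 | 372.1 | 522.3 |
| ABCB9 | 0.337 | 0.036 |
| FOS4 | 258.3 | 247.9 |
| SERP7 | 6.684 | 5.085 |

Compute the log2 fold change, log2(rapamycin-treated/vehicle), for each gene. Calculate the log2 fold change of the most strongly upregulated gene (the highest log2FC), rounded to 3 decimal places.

4.064

log2(12027/718.9) = 4.064  (HSPA4)
log2(522.3/372.1) = 0.489  (SOX12)
log2(0.036/0.337) = -3.227  (ABCB9)
log2(247.9/258.3) = -0.059  (FOS4)
log2(5.085/6.684) = -0.394  (SERP7)
HSPA4 is most strongly upregulated.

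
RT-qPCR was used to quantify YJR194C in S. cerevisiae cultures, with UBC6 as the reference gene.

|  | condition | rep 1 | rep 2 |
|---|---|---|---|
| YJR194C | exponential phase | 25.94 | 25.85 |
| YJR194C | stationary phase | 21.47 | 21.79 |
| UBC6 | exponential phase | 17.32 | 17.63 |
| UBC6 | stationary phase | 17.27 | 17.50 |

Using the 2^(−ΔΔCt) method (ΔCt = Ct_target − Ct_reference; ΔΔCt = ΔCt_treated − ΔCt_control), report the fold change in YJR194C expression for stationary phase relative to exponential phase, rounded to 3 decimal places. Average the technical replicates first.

Mean Ct: YJR194C exponential phase 25.895; YJR194C stationary phase 21.630; UBC6 exponential phase 17.475; UBC6 stationary phase 17.385
ΔCt(exponential phase) = 25.895 − 17.475 = 8.420
ΔCt(stationary phase) = 21.630 − 17.385 = 4.245
ΔΔCt = 4.245 − 8.420 = -4.175
Fold change = 2^(−(-4.175)) = 2^4.175 = 18.0634

18.063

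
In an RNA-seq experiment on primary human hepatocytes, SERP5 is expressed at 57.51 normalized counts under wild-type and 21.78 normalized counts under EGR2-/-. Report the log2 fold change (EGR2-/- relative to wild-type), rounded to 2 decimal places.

Fold change = 21.78 / 57.51 = 0.3787
log2(0.3787) = -1.401

-1.40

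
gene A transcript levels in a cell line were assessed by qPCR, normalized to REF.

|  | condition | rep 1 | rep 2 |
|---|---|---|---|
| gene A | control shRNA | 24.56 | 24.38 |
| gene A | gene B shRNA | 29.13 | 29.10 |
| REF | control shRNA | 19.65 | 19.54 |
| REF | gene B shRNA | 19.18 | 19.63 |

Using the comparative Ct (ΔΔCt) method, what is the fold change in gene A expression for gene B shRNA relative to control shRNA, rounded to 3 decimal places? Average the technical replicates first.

Mean Ct: gene A control shRNA 24.470; gene A gene B shRNA 29.115; REF control shRNA 19.595; REF gene B shRNA 19.405
ΔCt(control shRNA) = 24.470 − 19.595 = 4.875
ΔCt(gene B shRNA) = 29.115 − 19.405 = 9.710
ΔΔCt = 9.710 − 4.875 = 4.835
Fold change = 2^(−4.835) = 0.0350

0.035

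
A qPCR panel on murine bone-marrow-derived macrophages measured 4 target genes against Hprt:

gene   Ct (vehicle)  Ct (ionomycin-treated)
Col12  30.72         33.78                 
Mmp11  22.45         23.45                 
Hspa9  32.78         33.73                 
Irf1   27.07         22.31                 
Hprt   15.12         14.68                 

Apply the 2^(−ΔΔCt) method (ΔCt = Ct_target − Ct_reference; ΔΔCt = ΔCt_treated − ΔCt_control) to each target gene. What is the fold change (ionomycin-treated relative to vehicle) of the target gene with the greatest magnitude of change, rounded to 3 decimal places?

19.973

Col12: ΔΔCt = (33.78−14.68) − (30.72−15.12) = 19.10 − 15.60 = 3.50; fold change = 2^-3.50 = 0.088
Mmp11: ΔΔCt = (23.45−14.68) − (22.45−15.12) = 8.77 − 7.33 = 1.44; fold change = 2^-1.44 = 0.369
Hspa9: ΔΔCt = (33.73−14.68) − (32.78−15.12) = 19.05 − 17.66 = 1.39; fold change = 2^-1.39 = 0.382
Irf1: ΔΔCt = (22.31−14.68) − (27.07−15.12) = 7.63 − 11.95 = -4.32; fold change = 2^4.32 = 19.973
Irf1 has the largest |ΔΔCt| = 4.32.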